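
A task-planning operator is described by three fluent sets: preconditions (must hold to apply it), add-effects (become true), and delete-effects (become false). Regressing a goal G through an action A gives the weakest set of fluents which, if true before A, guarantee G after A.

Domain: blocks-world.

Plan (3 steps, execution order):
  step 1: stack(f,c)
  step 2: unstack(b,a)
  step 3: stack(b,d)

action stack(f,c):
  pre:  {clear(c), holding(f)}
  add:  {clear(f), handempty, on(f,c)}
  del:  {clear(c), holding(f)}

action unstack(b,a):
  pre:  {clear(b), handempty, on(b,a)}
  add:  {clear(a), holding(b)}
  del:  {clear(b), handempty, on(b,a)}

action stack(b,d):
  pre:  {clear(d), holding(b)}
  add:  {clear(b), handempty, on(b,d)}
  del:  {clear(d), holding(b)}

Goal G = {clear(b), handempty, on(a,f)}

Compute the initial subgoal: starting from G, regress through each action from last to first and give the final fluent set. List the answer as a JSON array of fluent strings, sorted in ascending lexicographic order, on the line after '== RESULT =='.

Regress step by step:
  through step 3 (stack(b,d)): drop {clear(b), handempty}, keep {on(a,f)}, require {clear(d), holding(b)}
    → {clear(d), holding(b), on(a,f)}
  through step 2 (unstack(b,a)): drop {holding(b)}, keep {clear(d), on(a,f)}, require {clear(b), handempty, on(b,a)}
    → {clear(b), clear(d), handempty, on(a,f), on(b,a)}
  through step 1 (stack(f,c)): drop {handempty}, keep {clear(b), clear(d), on(a,f), on(b,a)}, require {clear(c), holding(f)}
    → {clear(b), clear(c), clear(d), holding(f), on(a,f), on(b,a)}

== RESULT ==
["clear(b)", "clear(c)", "clear(d)", "holding(f)", "on(a,f)", "on(b,a)"]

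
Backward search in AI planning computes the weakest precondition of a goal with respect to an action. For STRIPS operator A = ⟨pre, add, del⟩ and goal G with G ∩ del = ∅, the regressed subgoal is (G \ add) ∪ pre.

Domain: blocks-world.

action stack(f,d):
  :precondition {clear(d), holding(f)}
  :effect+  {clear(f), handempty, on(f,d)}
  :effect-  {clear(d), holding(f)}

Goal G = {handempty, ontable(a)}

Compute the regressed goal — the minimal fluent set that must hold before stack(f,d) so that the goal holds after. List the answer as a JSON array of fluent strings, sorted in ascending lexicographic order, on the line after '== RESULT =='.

Compute (G \ add) ∪ pre:
  G ∩ del = {}  (empty — regression defined)
  G \ add = {handempty, ontable(a)} \ {clear(f), handempty, on(f,d)} = {ontable(a)}
  ∪ pre   = {ontable(a)} ∪ {clear(d), holding(f)}
          = {clear(d), holding(f), ontable(a)}

== RESULT ==
["clear(d)", "holding(f)", "ontable(a)"]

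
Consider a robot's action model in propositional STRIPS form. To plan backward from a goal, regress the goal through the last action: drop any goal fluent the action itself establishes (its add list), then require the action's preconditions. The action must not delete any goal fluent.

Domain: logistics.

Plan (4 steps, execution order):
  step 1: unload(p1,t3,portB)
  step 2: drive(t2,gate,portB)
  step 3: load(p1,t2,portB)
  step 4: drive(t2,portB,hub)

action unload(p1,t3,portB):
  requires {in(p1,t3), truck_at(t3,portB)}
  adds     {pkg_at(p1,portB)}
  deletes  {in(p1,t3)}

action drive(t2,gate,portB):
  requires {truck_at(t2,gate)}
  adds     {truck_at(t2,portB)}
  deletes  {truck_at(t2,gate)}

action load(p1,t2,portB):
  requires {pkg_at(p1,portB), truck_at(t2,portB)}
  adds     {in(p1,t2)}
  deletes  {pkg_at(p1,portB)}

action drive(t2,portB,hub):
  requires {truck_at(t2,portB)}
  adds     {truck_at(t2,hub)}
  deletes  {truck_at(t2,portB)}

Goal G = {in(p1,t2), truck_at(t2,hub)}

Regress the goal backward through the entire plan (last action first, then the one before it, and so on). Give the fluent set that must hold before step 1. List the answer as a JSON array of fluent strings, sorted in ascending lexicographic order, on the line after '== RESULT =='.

Regress step by step:
  through step 4 (drive(t2,portB,hub)): drop {truck_at(t2,hub)}, keep {in(p1,t2)}, require {truck_at(t2,portB)}
    → {in(p1,t2), truck_at(t2,portB)}
  through step 3 (load(p1,t2,portB)): drop {in(p1,t2)}, keep {truck_at(t2,portB)}, require {pkg_at(p1,portB), truck_at(t2,portB)}
    → {pkg_at(p1,portB), truck_at(t2,portB)}
  through step 2 (drive(t2,gate,portB)): drop {truck_at(t2,portB)}, keep {pkg_at(p1,portB)}, require {truck_at(t2,gate)}
    → {pkg_at(p1,portB), truck_at(t2,gate)}
  through step 1 (unload(p1,t3,portB)): drop {pkg_at(p1,portB)}, keep {truck_at(t2,gate)}, require {in(p1,t3), truck_at(t3,portB)}
    → {in(p1,t3), truck_at(t2,gate), truck_at(t3,portB)}

== RESULT ==
["in(p1,t3)", "truck_at(t2,gate)", "truck_at(t3,portB)"]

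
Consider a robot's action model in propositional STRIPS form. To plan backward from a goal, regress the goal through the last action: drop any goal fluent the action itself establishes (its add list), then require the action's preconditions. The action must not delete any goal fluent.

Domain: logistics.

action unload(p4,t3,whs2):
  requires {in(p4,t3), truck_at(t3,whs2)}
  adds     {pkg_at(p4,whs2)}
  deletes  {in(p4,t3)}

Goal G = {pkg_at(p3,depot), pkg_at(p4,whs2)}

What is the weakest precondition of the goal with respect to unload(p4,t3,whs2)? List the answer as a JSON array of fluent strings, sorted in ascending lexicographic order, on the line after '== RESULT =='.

Compute (G \ add) ∪ pre:
  G ∩ del = {}  (empty — regression defined)
  G \ add = {pkg_at(p3,depot), pkg_at(p4,whs2)} \ {pkg_at(p4,whs2)} = {pkg_at(p3,depot)}
  ∪ pre   = {pkg_at(p3,depot)} ∪ {in(p4,t3), truck_at(t3,whs2)}
          = {in(p4,t3), pkg_at(p3,depot), truck_at(t3,whs2)}

== RESULT ==
["in(p4,t3)", "pkg_at(p3,depot)", "truck_at(t3,whs2)"]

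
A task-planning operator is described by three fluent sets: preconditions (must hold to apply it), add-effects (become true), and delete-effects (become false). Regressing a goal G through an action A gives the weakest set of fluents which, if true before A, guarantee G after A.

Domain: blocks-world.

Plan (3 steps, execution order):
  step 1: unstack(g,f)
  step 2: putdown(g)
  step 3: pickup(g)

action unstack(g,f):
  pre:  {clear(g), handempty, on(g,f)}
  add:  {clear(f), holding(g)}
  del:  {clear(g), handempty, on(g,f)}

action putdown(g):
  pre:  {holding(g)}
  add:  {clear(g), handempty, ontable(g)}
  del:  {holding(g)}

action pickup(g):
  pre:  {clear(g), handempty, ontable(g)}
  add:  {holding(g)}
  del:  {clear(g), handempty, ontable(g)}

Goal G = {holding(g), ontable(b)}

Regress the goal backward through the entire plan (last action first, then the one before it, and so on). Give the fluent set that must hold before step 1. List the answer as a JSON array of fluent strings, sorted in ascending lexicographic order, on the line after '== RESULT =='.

Regress step by step:
  through step 3 (pickup(g)): drop {holding(g)}, keep {ontable(b)}, require {clear(g), handempty, ontable(g)}
    → {clear(g), handempty, ontable(b), ontable(g)}
  through step 2 (putdown(g)): drop {clear(g), handempty, ontable(g)}, keep {ontable(b)}, require {holding(g)}
    → {holding(g), ontable(b)}
  through step 1 (unstack(g,f)): drop {holding(g)}, keep {ontable(b)}, require {clear(g), handempty, on(g,f)}
    → {clear(g), handempty, on(g,f), ontable(b)}

== RESULT ==
["clear(g)", "handempty", "on(g,f)", "ontable(b)"]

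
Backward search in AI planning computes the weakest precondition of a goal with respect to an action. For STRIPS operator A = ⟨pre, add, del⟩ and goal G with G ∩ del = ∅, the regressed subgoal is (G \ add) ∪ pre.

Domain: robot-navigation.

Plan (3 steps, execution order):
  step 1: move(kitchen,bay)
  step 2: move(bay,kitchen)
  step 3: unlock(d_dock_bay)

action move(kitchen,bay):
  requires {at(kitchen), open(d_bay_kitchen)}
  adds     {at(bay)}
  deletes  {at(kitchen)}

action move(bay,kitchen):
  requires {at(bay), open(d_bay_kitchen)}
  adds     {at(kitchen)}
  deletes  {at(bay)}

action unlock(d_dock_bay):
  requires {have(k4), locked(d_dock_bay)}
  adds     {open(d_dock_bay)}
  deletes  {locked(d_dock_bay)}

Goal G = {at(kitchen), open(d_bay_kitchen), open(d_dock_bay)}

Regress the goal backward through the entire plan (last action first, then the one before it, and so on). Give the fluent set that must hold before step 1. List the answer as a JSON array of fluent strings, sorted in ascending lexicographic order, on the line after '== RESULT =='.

Work backward from the goal:
  through step 3 (unlock(d_dock_bay)): drop {open(d_dock_bay)}, keep {at(kitchen), open(d_bay_kitchen)}, require {have(k4), locked(d_dock_bay)}
    → {at(kitchen), have(k4), locked(d_dock_bay), open(d_bay_kitchen)}
  through step 2 (move(bay,kitchen)): drop {at(kitchen)}, keep {have(k4), locked(d_dock_bay), open(d_bay_kitchen)}, require {at(bay), open(d_bay_kitchen)}
    → {at(bay), have(k4), locked(d_dock_bay), open(d_bay_kitchen)}
  through step 1 (move(kitchen,bay)): drop {at(bay)}, keep {have(k4), locked(d_dock_bay), open(d_bay_kitchen)}, require {at(kitchen), open(d_bay_kitchen)}
    → {at(kitchen), have(k4), locked(d_dock_bay), open(d_bay_kitchen)}

== RESULT ==
["at(kitchen)", "have(k4)", "locked(d_dock_bay)", "open(d_bay_kitchen)"]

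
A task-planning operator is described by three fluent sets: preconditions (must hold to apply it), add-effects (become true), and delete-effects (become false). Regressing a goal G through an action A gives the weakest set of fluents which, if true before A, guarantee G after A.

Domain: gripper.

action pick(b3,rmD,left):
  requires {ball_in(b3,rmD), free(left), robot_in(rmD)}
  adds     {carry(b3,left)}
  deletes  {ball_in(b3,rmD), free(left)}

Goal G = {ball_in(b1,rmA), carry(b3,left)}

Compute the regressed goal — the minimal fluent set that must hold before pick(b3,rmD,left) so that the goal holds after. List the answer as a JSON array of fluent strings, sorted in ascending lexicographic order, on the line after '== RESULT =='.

Regress:
  G ∩ del = {}  (empty — regression defined)
  G \ add = {ball_in(b1,rmA), carry(b3,left)} \ {carry(b3,left)} = {ball_in(b1,rmA)}
  ∪ pre   = {ball_in(b1,rmA)} ∪ {ball_in(b3,rmD), free(left), robot_in(rmD)}
          = {ball_in(b1,rmA), ball_in(b3,rmD), free(left), robot_in(rmD)}

== RESULT ==
["ball_in(b1,rmA)", "ball_in(b3,rmD)", "free(left)", "robot_in(rmD)"]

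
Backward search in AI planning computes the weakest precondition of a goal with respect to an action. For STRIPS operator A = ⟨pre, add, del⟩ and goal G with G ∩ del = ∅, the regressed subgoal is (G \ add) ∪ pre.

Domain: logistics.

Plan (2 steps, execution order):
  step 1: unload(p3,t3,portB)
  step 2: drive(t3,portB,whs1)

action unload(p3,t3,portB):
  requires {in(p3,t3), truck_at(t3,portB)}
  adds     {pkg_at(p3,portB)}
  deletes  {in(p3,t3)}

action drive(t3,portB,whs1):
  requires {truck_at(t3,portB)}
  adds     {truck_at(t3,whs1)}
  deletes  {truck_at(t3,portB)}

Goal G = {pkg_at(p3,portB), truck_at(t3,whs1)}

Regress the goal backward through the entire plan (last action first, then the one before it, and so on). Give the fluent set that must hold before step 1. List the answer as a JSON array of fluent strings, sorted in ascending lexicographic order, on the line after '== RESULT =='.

Work backward from the goal:
  through step 2 (drive(t3,portB,whs1)): drop {truck_at(t3,whs1)}, keep {pkg_at(p3,portB)}, require {truck_at(t3,portB)}
    → {pkg_at(p3,portB), truck_at(t3,portB)}
  through step 1 (unload(p3,t3,portB)): drop {pkg_at(p3,portB)}, keep {truck_at(t3,portB)}, require {in(p3,t3), truck_at(t3,portB)}
    → {in(p3,t3), truck_at(t3,portB)}

== RESULT ==
["in(p3,t3)", "truck_at(t3,portB)"]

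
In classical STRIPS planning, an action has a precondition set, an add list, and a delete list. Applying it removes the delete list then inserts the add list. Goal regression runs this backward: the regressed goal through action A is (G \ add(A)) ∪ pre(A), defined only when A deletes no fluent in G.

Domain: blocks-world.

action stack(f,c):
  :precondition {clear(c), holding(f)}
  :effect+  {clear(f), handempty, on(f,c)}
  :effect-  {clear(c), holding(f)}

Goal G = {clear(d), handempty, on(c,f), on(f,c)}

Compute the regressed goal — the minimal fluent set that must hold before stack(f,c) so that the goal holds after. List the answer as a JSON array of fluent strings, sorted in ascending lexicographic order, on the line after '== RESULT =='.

Compute (G \ add) ∪ pre:
  G ∩ del = {}  (empty — regression defined)
  G \ add = {clear(d), handempty, on(c,f), on(f,c)} \ {clear(f), handempty, on(f,c)} = {clear(d), on(c,f)}
  ∪ pre   = {clear(d), on(c,f)} ∪ {clear(c), holding(f)}
          = {clear(c), clear(d), holding(f), on(c,f)}

== RESULT ==
["clear(c)", "clear(d)", "holding(f)", "on(c,f)"]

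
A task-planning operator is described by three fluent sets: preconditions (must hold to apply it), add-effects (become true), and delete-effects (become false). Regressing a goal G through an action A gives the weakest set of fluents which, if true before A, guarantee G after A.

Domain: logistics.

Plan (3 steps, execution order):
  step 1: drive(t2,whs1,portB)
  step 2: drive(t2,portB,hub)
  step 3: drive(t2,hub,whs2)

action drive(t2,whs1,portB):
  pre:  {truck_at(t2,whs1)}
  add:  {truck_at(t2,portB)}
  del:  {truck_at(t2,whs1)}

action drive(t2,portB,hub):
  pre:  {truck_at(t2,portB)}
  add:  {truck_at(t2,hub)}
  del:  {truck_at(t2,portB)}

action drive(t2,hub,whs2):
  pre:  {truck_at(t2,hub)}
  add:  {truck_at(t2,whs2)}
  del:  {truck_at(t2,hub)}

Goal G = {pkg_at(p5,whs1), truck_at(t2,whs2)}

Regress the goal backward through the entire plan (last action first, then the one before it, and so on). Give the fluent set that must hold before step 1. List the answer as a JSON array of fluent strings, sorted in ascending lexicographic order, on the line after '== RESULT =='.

Regress step by step:
  through step 3 (drive(t2,hub,whs2)): drop {truck_at(t2,whs2)}, keep {pkg_at(p5,whs1)}, require {truck_at(t2,hub)}
    → {pkg_at(p5,whs1), truck_at(t2,hub)}
  through step 2 (drive(t2,portB,hub)): drop {truck_at(t2,hub)}, keep {pkg_at(p5,whs1)}, require {truck_at(t2,portB)}
    → {pkg_at(p5,whs1), truck_at(t2,portB)}
  through step 1 (drive(t2,whs1,portB)): drop {truck_at(t2,portB)}, keep {pkg_at(p5,whs1)}, require {truck_at(t2,whs1)}
    → {pkg_at(p5,whs1), truck_at(t2,whs1)}

== RESULT ==
["pkg_at(p5,whs1)", "truck_at(t2,whs1)"]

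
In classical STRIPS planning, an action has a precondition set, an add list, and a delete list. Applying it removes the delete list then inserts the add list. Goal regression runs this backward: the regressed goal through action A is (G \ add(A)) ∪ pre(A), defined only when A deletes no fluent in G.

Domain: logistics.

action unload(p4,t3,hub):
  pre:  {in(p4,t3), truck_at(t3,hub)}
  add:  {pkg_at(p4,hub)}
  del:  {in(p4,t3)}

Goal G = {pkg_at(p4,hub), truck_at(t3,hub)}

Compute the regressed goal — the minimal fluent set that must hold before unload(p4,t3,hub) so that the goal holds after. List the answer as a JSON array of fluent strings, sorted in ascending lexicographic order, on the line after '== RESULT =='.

Regress:
  G ∩ del = {}  (empty — regression defined)
  G \ add = {pkg_at(p4,hub), truck_at(t3,hub)} \ {pkg_at(p4,hub)} = {truck_at(t3,hub)}
  ∪ pre   = {truck_at(t3,hub)} ∪ {in(p4,t3), truck_at(t3,hub)}
          = {in(p4,t3), truck_at(t3,hub)}

== RESULT ==
["in(p4,t3)", "truck_at(t3,hub)"]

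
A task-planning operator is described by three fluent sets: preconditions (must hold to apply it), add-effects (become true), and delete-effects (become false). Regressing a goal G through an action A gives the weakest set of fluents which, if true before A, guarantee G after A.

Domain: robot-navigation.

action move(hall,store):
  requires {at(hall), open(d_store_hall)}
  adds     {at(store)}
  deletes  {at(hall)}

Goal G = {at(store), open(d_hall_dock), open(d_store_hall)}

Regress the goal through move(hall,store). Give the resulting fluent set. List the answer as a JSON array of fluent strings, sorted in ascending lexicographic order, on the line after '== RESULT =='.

Compute (G \ add) ∪ pre:
  G ∩ del = {}  (empty — regression defined)
  G \ add = {at(store), open(d_hall_dock), open(d_store_hall)} \ {at(store)} = {open(d_hall_dock), open(d_store_hall)}
  ∪ pre   = {open(d_hall_dock), open(d_store_hall)} ∪ {at(hall), open(d_store_hall)}
          = {at(hall), open(d_hall_dock), open(d_store_hall)}

== RESULT ==
["at(hall)", "open(d_hall_dock)", "open(d_store_hall)"]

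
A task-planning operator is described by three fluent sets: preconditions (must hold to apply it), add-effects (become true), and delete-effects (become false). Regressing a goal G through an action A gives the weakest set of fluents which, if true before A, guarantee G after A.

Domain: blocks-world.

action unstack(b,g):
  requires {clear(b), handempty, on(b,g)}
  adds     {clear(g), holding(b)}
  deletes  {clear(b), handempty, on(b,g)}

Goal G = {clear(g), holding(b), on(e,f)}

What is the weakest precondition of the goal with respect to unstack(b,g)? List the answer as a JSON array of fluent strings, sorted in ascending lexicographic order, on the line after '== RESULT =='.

Compute (G \ add) ∪ pre:
  G ∩ del = {}  (empty — regression defined)
  G \ add = {clear(g), holding(b), on(e,f)} \ {clear(g), holding(b)} = {on(e,f)}
  ∪ pre   = {on(e,f)} ∪ {clear(b), handempty, on(b,g)}
          = {clear(b), handempty, on(b,g), on(e,f)}

== RESULT ==
["clear(b)", "handempty", "on(b,g)", "on(e,f)"]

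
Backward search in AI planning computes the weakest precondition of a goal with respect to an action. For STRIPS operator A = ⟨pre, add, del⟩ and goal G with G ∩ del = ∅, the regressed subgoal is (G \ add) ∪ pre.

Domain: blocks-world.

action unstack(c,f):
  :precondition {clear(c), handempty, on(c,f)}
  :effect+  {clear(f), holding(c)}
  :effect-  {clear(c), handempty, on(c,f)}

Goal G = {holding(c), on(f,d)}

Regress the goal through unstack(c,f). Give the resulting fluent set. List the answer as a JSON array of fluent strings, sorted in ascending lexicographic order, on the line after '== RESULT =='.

Regress:
  G ∩ del = {}  (empty — regression defined)
  G \ add = {holding(c), on(f,d)} \ {clear(f), holding(c)} = {on(f,d)}
  ∪ pre   = {on(f,d)} ∪ {clear(c), handempty, on(c,f)}
          = {clear(c), handempty, on(c,f), on(f,d)}

== RESULT ==
["clear(c)", "handempty", "on(c,f)", "on(f,d)"]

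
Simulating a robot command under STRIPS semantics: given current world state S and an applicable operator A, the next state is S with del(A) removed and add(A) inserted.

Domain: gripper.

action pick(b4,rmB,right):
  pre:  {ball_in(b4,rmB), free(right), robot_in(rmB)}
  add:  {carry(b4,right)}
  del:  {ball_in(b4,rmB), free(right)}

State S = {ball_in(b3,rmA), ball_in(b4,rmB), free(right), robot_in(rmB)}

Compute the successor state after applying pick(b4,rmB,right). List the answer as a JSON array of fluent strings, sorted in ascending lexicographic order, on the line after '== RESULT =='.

Progress:
  pre ⊆ S: {ball_in(b4,rmB), free(right), robot_in(rmB)} ⊆ S  — applicable
  S \ del = {ball_in(b3,rmA), robot_in(rmB)}
  ∪ add   = {ball_in(b3,rmA), carry(b4,right), robot_in(rmB)}

== RESULT ==
["ball_in(b3,rmA)", "carry(b4,right)", "robot_in(rmB)"]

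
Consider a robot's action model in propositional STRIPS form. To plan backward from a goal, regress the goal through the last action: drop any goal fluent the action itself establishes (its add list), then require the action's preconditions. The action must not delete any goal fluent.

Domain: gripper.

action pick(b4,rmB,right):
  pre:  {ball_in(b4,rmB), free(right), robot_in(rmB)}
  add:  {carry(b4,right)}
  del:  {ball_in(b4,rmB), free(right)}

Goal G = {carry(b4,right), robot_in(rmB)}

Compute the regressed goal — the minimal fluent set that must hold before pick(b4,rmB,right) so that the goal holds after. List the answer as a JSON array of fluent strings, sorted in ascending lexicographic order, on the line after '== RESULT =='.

Compute (G \ add) ∪ pre:
  G ∩ del = {}  (empty — regression defined)
  G \ add = {carry(b4,right), robot_in(rmB)} \ {carry(b4,right)} = {robot_in(rmB)}
  ∪ pre   = {robot_in(rmB)} ∪ {ball_in(b4,rmB), free(right), robot_in(rmB)}
          = {ball_in(b4,rmB), free(right), robot_in(rmB)}

== RESULT ==
["ball_in(b4,rmB)", "free(right)", "robot_in(rmB)"]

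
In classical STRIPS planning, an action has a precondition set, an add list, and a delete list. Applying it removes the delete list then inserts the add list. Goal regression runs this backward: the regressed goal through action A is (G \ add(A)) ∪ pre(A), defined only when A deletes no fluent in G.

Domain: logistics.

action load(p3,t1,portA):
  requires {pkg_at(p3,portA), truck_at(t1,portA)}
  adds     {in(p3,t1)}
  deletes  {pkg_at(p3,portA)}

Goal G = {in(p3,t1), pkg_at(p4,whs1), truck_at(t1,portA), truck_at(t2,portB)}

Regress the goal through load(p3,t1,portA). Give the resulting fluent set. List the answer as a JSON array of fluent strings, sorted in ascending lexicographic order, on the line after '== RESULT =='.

Compute (G \ add) ∪ pre:
  G ∩ del = {}  (empty — regression defined)
  G \ add = {in(p3,t1), pkg_at(p4,whs1), truck_at(t1,portA), truck_at(t2,portB)} \ {in(p3,t1)} = {pkg_at(p4,whs1), truck_at(t1,portA), truck_at(t2,portB)}
  ∪ pre   = {pkg_at(p4,whs1), truck_at(t1,portA), truck_at(t2,portB)} ∪ {pkg_at(p3,portA), truck_at(t1,portA)}
          = {pkg_at(p3,portA), pkg_at(p4,whs1), truck_at(t1,portA), truck_at(t2,portB)}

== RESULT ==
["pkg_at(p3,portA)", "pkg_at(p4,whs1)", "truck_at(t1,portA)", "truck_at(t2,portB)"]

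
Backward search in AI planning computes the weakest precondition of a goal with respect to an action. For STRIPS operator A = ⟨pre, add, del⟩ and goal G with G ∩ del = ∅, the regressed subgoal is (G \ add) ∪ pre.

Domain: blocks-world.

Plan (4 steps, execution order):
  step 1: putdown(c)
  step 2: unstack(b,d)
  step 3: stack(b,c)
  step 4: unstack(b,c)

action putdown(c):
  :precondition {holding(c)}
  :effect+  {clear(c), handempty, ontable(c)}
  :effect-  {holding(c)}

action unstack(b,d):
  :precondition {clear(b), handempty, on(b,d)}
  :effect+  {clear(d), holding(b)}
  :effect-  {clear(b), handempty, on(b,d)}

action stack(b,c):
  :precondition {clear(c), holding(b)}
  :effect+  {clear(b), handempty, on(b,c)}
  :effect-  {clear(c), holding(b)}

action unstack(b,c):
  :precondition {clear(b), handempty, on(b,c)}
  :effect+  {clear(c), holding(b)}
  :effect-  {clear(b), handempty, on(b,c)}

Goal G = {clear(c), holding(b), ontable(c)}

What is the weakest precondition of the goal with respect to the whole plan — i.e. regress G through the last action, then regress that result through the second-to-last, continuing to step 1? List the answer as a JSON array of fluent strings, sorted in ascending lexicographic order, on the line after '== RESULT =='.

Work backward from the goal:
  through step 4 (unstack(b,c)): drop {clear(c), holding(b)}, keep {ontable(c)}, require {clear(b), handempty, on(b,c)}
    → {clear(b), handempty, on(b,c), ontable(c)}
  through step 3 (stack(b,c)): drop {clear(b), handempty, on(b,c)}, keep {ontable(c)}, require {clear(c), holding(b)}
    → {clear(c), holding(b), ontable(c)}
  through step 2 (unstack(b,d)): drop {holding(b)}, keep {clear(c), ontable(c)}, require {clear(b), handempty, on(b,d)}
    → {clear(b), clear(c), handempty, on(b,d), ontable(c)}
  through step 1 (putdown(c)): drop {clear(c), handempty, ontable(c)}, keep {clear(b), on(b,d)}, require {holding(c)}
    → {clear(b), holding(c), on(b,d)}

== RESULT ==
["clear(b)", "holding(c)", "on(b,d)"]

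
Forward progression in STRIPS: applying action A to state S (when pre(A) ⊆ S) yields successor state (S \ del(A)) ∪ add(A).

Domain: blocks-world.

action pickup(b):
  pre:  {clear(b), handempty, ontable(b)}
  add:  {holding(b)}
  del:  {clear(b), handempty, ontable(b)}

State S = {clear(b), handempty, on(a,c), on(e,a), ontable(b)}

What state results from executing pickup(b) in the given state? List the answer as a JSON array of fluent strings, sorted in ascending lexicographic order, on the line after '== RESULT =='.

Progress:
  pre ⊆ S: {clear(b), handempty, ontable(b)} ⊆ S  — applicable
  S \ del = {on(a,c), on(e,a)}
  ∪ add   = {holding(b), on(a,c), on(e,a)}

== RESULT ==
["holding(b)", "on(a,c)", "on(e,a)"]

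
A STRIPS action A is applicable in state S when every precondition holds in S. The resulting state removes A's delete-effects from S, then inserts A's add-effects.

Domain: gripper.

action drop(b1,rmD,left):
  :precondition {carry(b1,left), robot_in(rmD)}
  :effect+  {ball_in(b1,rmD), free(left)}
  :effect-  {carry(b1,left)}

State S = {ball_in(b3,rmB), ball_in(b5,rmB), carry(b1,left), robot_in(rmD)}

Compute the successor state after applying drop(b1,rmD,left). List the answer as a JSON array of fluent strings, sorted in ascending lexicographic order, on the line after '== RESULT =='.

Progress:
  pre ⊆ S: {carry(b1,left), robot_in(rmD)} ⊆ S  — applicable
  S \ del = {ball_in(b3,rmB), ball_in(b5,rmB), robot_in(rmD)}
  ∪ add   = {ball_in(b1,rmD), ball_in(b3,rmB), ball_in(b5,rmB), free(left), robot_in(rmD)}

== RESULT ==
["ball_in(b1,rmD)", "ball_in(b3,rmB)", "ball_in(b5,rmB)", "free(left)", "robot_in(rmD)"]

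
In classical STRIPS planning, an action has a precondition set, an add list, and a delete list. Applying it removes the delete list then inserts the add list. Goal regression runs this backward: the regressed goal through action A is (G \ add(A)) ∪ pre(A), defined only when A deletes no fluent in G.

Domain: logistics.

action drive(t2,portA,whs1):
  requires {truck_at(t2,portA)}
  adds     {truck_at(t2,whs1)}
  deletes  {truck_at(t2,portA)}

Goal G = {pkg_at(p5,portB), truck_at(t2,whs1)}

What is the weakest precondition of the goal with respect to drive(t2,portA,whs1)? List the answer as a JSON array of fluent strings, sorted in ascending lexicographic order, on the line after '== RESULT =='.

Compute (G \ add) ∪ pre:
  G ∩ del = {}  (empty — regression defined)
  G \ add = {pkg_at(p5,portB), truck_at(t2,whs1)} \ {truck_at(t2,whs1)} = {pkg_at(p5,portB)}
  ∪ pre   = {pkg_at(p5,portB)} ∪ {truck_at(t2,portA)}
          = {pkg_at(p5,portB), truck_at(t2,portA)}

== RESULT ==
["pkg_at(p5,portB)", "truck_at(t2,portA)"]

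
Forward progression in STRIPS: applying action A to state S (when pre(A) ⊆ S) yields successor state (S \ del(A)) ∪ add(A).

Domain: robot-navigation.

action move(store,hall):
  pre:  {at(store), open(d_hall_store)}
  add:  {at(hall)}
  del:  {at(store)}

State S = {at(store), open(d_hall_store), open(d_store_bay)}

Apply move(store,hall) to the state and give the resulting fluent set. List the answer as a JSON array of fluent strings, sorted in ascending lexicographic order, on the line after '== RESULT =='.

Progress:
  pre ⊆ S: {at(store), open(d_hall_store)} ⊆ S  — applicable
  S \ del = {open(d_hall_store), open(d_store_bay)}
  ∪ add   = {at(hall), open(d_hall_store), open(d_store_bay)}

== RESULT ==
["at(hall)", "open(d_hall_store)", "open(d_store_bay)"]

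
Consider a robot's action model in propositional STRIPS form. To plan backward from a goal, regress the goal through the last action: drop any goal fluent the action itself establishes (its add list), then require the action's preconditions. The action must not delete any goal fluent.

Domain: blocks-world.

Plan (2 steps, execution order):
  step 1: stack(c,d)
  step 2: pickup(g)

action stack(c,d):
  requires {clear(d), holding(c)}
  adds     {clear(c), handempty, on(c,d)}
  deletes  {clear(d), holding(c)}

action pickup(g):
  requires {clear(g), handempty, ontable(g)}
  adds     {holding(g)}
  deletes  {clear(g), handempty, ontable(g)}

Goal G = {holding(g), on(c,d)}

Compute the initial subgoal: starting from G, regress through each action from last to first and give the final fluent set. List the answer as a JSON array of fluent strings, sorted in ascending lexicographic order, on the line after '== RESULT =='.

Work backward from the goal:
  through step 2 (pickup(g)): drop {holding(g)}, keep {on(c,d)}, require {clear(g), handempty, ontable(g)}
    → {clear(g), handempty, on(c,d), ontable(g)}
  through step 1 (stack(c,d)): drop {handempty, on(c,d)}, keep {clear(g), ontable(g)}, require {clear(d), holding(c)}
    → {clear(d), clear(g), holding(c), ontable(g)}

== RESULT ==
["clear(d)", "clear(g)", "holding(c)", "ontable(g)"]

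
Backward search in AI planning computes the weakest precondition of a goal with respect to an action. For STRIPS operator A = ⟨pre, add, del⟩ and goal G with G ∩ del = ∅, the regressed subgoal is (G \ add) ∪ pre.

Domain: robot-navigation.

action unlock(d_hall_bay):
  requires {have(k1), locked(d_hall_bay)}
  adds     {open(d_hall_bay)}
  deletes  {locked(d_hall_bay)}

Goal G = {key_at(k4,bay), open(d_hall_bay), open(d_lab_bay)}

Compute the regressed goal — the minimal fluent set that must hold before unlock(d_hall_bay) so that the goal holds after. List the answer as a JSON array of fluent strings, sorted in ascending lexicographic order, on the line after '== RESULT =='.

Regress:
  G ∩ del = {}  (empty — regression defined)
  G \ add = {key_at(k4,bay), open(d_hall_bay), open(d_lab_bay)} \ {open(d_hall_bay)} = {key_at(k4,bay), open(d_lab_bay)}
  ∪ pre   = {key_at(k4,bay), open(d_lab_bay)} ∪ {have(k1), locked(d_hall_bay)}
          = {have(k1), key_at(k4,bay), locked(d_hall_bay), open(d_lab_bay)}

== RESULT ==
["have(k1)", "key_at(k4,bay)", "locked(d_hall_bay)", "open(d_lab_bay)"]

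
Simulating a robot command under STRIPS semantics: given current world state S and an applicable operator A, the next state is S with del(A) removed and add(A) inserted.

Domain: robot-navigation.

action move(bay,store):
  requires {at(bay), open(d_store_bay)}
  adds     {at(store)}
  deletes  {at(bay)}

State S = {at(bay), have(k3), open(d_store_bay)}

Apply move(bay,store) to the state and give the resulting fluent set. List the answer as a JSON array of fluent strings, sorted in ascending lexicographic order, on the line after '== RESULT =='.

Progress:
  pre ⊆ S: {at(bay), open(d_store_bay)} ⊆ S  — applicable
  S \ del = {have(k3), open(d_store_bay)}
  ∪ add   = {at(store), have(k3), open(d_store_bay)}

== RESULT ==
["at(store)", "have(k3)", "open(d_store_bay)"]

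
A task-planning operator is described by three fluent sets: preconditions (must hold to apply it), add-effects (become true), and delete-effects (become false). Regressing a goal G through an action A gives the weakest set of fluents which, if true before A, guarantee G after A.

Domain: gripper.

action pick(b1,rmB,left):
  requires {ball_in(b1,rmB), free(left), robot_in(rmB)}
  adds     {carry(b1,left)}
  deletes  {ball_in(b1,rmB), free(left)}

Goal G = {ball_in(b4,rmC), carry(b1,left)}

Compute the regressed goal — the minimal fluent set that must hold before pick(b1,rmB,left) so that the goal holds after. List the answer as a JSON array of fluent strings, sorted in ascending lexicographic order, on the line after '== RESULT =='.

Regress:
  G ∩ del = {}  (empty — regression defined)
  G \ add = {ball_in(b4,rmC), carry(b1,left)} \ {carry(b1,left)} = {ball_in(b4,rmC)}
  ∪ pre   = {ball_in(b4,rmC)} ∪ {ball_in(b1,rmB), free(left), robot_in(rmB)}
          = {ball_in(b1,rmB), ball_in(b4,rmC), free(left), robot_in(rmB)}

== RESULT ==
["ball_in(b1,rmB)", "ball_in(b4,rmC)", "free(left)", "robot_in(rmB)"]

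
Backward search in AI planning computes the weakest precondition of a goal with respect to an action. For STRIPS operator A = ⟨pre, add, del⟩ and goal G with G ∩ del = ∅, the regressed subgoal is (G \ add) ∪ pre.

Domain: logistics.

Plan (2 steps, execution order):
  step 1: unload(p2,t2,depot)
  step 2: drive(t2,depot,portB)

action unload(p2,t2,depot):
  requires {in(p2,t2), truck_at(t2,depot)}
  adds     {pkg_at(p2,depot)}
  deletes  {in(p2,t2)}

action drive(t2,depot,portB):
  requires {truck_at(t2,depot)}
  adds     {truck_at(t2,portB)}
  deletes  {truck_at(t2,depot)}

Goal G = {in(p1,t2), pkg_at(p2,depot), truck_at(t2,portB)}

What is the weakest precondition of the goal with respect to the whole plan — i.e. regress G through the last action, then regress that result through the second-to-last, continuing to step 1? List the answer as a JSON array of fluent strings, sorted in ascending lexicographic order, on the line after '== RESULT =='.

Work backward from the goal:
  through step 2 (drive(t2,depot,portB)): drop {truck_at(t2,portB)}, keep {in(p1,t2), pkg_at(p2,depot)}, require {truck_at(t2,depot)}
    → {in(p1,t2), pkg_at(p2,depot), truck_at(t2,depot)}
  through step 1 (unload(p2,t2,depot)): drop {pkg_at(p2,depot)}, keep {in(p1,t2), truck_at(t2,depot)}, require {in(p2,t2), truck_at(t2,depot)}
    → {in(p1,t2), in(p2,t2), truck_at(t2,depot)}

== RESULT ==
["in(p1,t2)", "in(p2,t2)", "truck_at(t2,depot)"]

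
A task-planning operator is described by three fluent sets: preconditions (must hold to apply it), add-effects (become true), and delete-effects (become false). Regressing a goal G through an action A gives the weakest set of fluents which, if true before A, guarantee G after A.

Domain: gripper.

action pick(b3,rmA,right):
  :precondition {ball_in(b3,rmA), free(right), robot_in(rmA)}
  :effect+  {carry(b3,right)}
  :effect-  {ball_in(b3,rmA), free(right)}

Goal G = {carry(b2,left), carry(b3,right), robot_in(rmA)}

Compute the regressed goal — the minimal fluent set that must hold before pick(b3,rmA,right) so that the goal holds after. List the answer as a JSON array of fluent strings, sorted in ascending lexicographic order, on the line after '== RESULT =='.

Compute (G \ add) ∪ pre:
  G ∩ del = {}  (empty — regression defined)
  G \ add = {carry(b2,left), carry(b3,right), robot_in(rmA)} \ {carry(b3,right)} = {carry(b2,left), robot_in(rmA)}
  ∪ pre   = {carry(b2,left), robot_in(rmA)} ∪ {ball_in(b3,rmA), free(right), robot_in(rmA)}
          = {ball_in(b3,rmA), carry(b2,left), free(right), robot_in(rmA)}

== RESULT ==
["ball_in(b3,rmA)", "carry(b2,left)", "free(right)", "robot_in(rmA)"]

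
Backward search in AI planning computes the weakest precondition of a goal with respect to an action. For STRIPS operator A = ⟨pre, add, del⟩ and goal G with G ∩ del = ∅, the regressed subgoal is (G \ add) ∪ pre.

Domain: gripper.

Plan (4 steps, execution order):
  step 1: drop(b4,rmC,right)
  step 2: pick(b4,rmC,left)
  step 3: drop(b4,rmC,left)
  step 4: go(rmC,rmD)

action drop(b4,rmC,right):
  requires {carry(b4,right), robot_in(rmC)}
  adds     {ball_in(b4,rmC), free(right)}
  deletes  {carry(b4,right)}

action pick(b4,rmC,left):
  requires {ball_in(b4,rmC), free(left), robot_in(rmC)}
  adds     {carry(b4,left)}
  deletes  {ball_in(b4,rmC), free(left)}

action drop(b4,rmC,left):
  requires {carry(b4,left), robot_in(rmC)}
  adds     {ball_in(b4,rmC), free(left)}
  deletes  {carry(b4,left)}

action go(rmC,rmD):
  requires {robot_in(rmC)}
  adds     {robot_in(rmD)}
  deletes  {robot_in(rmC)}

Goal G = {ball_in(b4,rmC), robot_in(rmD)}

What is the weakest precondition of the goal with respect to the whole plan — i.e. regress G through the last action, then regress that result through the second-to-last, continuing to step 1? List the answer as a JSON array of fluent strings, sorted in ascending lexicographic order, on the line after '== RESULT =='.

Work backward from the goal:
  through step 4 (go(rmC,rmD)): drop {robot_in(rmD)}, keep {ball_in(b4,rmC)}, require {robot_in(rmC)}
    → {ball_in(b4,rmC), robot_in(rmC)}
  through step 3 (drop(b4,rmC,left)): drop {ball_in(b4,rmC)}, keep {robot_in(rmC)}, require {carry(b4,left), robot_in(rmC)}
    → {carry(b4,left), robot_in(rmC)}
  through step 2 (pick(b4,rmC,left)): drop {carry(b4,left)}, keep {robot_in(rmC)}, require {ball_in(b4,rmC), free(left), robot_in(rmC)}
    → {ball_in(b4,rmC), free(left), robot_in(rmC)}
  through step 1 (drop(b4,rmC,right)): drop {ball_in(b4,rmC)}, keep {free(left), robot_in(rmC)}, require {carry(b4,right), robot_in(rmC)}
    → {carry(b4,right), free(left), robot_in(rmC)}

== RESULT ==
["carry(b4,right)", "free(left)", "robot_in(rmC)"]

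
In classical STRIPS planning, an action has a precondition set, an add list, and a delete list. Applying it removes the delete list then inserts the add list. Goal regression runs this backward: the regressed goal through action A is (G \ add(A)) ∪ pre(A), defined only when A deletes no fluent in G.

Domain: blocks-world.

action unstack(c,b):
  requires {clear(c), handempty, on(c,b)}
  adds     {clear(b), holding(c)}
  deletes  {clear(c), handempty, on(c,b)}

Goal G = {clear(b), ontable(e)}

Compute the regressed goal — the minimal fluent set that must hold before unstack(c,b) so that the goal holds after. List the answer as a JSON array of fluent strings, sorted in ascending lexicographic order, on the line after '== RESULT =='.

Compute (G \ add) ∪ pre:
  G ∩ del = {}  (empty — regression defined)
  G \ add = {clear(b), ontable(e)} \ {clear(b), holding(c)} = {ontable(e)}
  ∪ pre   = {ontable(e)} ∪ {clear(c), handempty, on(c,b)}
          = {clear(c), handempty, on(c,b), ontable(e)}

== RESULT ==
["clear(c)", "handempty", "on(c,b)", "ontable(e)"]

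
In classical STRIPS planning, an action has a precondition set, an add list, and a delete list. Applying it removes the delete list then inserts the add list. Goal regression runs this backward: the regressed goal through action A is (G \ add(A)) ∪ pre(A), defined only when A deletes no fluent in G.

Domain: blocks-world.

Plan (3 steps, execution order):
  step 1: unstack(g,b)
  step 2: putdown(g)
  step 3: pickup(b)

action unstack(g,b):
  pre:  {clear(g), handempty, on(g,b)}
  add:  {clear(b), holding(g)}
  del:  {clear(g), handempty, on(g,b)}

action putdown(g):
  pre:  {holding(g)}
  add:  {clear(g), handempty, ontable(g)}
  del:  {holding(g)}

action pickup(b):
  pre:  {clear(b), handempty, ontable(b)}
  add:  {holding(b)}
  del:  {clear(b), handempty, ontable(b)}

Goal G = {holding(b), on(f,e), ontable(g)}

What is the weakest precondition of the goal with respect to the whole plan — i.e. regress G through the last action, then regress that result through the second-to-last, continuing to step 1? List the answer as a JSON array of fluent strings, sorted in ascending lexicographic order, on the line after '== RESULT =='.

Work backward from the goal:
  through step 3 (pickup(b)): drop {holding(b)}, keep {on(f,e), ontable(g)}, require {clear(b), handempty, ontable(b)}
    → {clear(b), handempty, on(f,e), ontable(b), ontable(g)}
  through step 2 (putdown(g)): drop {handempty, ontable(g)}, keep {clear(b), on(f,e), ontable(b)}, require {holding(g)}
    → {clear(b), holding(g), on(f,e), ontable(b)}
  through step 1 (unstack(g,b)): drop {clear(b), holding(g)}, keep {on(f,e), ontable(b)}, require {clear(g), handempty, on(g,b)}
    → {clear(g), handempty, on(f,e), on(g,b), ontable(b)}

== RESULT ==
["clear(g)", "handempty", "on(f,e)", "on(g,b)", "ontable(b)"]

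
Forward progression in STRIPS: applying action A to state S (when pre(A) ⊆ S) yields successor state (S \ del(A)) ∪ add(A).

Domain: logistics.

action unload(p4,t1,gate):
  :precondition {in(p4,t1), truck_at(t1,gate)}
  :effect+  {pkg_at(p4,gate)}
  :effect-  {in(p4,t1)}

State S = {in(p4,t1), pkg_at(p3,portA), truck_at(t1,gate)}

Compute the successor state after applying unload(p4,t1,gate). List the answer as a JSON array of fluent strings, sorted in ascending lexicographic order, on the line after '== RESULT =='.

Progress:
  pre ⊆ S: {in(p4,t1), truck_at(t1,gate)} ⊆ S  — applicable
  S \ del = {pkg_at(p3,portA), truck_at(t1,gate)}
  ∪ add   = {pkg_at(p3,portA), pkg_at(p4,gate), truck_at(t1,gate)}

== RESULT ==
["pkg_at(p3,portA)", "pkg_at(p4,gate)", "truck_at(t1,gate)"]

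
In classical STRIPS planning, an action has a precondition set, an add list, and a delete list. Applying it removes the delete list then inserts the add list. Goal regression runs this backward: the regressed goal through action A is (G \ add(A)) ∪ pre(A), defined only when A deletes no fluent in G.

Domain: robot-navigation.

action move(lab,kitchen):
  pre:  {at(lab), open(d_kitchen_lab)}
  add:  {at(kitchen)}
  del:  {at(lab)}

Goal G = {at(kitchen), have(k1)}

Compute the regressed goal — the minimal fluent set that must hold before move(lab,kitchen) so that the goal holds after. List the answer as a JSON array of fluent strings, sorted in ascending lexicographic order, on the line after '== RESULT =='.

Regress:
  G ∩ del = {}  (empty — regression defined)
  G \ add = {at(kitchen), have(k1)} \ {at(kitchen)} = {have(k1)}
  ∪ pre   = {have(k1)} ∪ {at(lab), open(d_kitchen_lab)}
          = {at(lab), have(k1), open(d_kitchen_lab)}

== RESULT ==
["at(lab)", "have(k1)", "open(d_kitchen_lab)"]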